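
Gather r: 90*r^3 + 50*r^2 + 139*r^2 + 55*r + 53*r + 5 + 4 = 90*r^3 + 189*r^2 + 108*r + 9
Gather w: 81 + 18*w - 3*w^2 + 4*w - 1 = -3*w^2 + 22*w + 80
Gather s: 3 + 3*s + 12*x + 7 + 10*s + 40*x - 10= 13*s + 52*x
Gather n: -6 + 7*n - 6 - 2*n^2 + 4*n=-2*n^2 + 11*n - 12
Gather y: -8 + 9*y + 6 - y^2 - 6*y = -y^2 + 3*y - 2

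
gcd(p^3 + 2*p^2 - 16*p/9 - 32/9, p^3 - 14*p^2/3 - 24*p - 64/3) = p^2 + 10*p/3 + 8/3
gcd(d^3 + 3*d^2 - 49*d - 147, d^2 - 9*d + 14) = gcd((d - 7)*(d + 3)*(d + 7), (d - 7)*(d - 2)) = d - 7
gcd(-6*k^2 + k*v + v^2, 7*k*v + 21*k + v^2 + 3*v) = 1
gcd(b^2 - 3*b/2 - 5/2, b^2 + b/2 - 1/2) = b + 1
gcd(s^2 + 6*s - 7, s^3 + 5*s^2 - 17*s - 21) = s + 7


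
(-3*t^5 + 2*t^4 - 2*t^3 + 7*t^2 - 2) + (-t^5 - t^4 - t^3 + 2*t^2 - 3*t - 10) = -4*t^5 + t^4 - 3*t^3 + 9*t^2 - 3*t - 12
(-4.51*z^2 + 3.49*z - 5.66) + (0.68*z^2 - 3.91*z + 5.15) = -3.83*z^2 - 0.42*z - 0.51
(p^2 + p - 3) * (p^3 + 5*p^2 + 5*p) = p^5 + 6*p^4 + 7*p^3 - 10*p^2 - 15*p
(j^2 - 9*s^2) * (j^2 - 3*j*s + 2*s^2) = j^4 - 3*j^3*s - 7*j^2*s^2 + 27*j*s^3 - 18*s^4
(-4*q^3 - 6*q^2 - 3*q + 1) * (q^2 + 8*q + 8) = -4*q^5 - 38*q^4 - 83*q^3 - 71*q^2 - 16*q + 8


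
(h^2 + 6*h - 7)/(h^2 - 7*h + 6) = (h + 7)/(h - 6)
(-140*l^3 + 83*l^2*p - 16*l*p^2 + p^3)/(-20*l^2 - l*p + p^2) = (28*l^2 - 11*l*p + p^2)/(4*l + p)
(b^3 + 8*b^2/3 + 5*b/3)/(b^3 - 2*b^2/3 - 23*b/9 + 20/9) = 3*b*(b + 1)/(3*b^2 - 7*b + 4)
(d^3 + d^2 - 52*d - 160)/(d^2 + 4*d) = d - 3 - 40/d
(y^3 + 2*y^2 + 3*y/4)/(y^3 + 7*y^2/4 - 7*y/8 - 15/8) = 2*y*(2*y + 1)/(4*y^2 + y - 5)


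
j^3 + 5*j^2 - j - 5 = (j - 1)*(j + 1)*(j + 5)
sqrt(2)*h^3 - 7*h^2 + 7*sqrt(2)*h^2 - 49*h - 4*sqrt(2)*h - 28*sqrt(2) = (h + 7)*(h - 4*sqrt(2))*(sqrt(2)*h + 1)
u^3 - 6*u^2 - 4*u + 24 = (u - 6)*(u - 2)*(u + 2)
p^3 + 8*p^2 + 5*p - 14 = (p - 1)*(p + 2)*(p + 7)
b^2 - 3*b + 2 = (b - 2)*(b - 1)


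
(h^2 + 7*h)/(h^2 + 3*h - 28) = h/(h - 4)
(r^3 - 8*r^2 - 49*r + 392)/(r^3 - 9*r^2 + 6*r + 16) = (r^2 - 49)/(r^2 - r - 2)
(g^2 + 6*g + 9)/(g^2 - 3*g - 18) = (g + 3)/(g - 6)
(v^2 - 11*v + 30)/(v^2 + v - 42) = (v - 5)/(v + 7)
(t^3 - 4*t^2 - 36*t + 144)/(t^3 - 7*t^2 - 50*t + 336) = (t^2 + 2*t - 24)/(t^2 - t - 56)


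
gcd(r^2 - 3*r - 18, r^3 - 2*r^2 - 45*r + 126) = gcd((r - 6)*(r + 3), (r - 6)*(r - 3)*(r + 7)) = r - 6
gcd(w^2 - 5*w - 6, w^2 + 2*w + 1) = w + 1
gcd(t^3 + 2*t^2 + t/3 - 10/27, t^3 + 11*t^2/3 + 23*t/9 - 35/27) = t^2 + 4*t/3 - 5/9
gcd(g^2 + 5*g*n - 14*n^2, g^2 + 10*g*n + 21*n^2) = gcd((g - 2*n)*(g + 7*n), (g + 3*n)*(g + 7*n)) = g + 7*n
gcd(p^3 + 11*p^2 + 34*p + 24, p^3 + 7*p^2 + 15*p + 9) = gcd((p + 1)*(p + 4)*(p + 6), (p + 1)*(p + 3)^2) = p + 1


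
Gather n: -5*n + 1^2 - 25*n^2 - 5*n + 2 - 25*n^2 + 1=-50*n^2 - 10*n + 4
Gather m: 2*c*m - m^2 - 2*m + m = -m^2 + m*(2*c - 1)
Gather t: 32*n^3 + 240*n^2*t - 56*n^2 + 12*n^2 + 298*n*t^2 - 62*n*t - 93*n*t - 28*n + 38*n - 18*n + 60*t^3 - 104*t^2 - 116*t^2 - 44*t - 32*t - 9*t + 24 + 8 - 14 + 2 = 32*n^3 - 44*n^2 - 8*n + 60*t^3 + t^2*(298*n - 220) + t*(240*n^2 - 155*n - 85) + 20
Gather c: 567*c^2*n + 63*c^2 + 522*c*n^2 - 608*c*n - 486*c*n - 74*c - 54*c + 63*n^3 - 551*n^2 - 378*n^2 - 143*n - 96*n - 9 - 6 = c^2*(567*n + 63) + c*(522*n^2 - 1094*n - 128) + 63*n^3 - 929*n^2 - 239*n - 15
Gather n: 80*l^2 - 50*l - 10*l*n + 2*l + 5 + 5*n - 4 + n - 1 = 80*l^2 - 48*l + n*(6 - 10*l)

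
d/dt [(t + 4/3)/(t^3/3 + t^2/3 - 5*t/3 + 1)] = (-6*t^2 - 21*t - 29)/(t^5 + 3*t^4 - 6*t^3 - 10*t^2 + 21*t - 9)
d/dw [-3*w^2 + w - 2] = 1 - 6*w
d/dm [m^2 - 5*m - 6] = 2*m - 5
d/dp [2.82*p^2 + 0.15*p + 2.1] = 5.64*p + 0.15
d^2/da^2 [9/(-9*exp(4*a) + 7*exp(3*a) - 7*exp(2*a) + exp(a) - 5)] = 9*(-2*(36*exp(3*a) - 21*exp(2*a) + 14*exp(a) - 1)^2*exp(a) + (144*exp(3*a) - 63*exp(2*a) + 28*exp(a) - 1)*(9*exp(4*a) - 7*exp(3*a) + 7*exp(2*a) - exp(a) + 5))*exp(a)/(9*exp(4*a) - 7*exp(3*a) + 7*exp(2*a) - exp(a) + 5)^3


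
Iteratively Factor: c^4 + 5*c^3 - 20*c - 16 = (c + 2)*(c^3 + 3*c^2 - 6*c - 8) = (c + 1)*(c + 2)*(c^2 + 2*c - 8) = (c - 2)*(c + 1)*(c + 2)*(c + 4)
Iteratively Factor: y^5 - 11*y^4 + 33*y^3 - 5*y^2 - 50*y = (y)*(y^4 - 11*y^3 + 33*y^2 - 5*y - 50) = y*(y + 1)*(y^3 - 12*y^2 + 45*y - 50) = y*(y - 2)*(y + 1)*(y^2 - 10*y + 25) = y*(y - 5)*(y - 2)*(y + 1)*(y - 5)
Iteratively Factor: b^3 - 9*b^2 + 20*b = (b - 5)*(b^2 - 4*b) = b*(b - 5)*(b - 4)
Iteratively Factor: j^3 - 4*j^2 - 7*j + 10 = (j - 1)*(j^2 - 3*j - 10) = (j - 5)*(j - 1)*(j + 2)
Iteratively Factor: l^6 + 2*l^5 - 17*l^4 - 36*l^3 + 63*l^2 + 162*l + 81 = (l + 3)*(l^5 - l^4 - 14*l^3 + 6*l^2 + 45*l + 27) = (l - 3)*(l + 3)*(l^4 + 2*l^3 - 8*l^2 - 18*l - 9) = (l - 3)^2*(l + 3)*(l^3 + 5*l^2 + 7*l + 3) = (l - 3)^2*(l + 1)*(l + 3)*(l^2 + 4*l + 3) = (l - 3)^2*(l + 1)*(l + 3)^2*(l + 1)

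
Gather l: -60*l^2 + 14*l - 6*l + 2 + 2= -60*l^2 + 8*l + 4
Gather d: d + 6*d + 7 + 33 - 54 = 7*d - 14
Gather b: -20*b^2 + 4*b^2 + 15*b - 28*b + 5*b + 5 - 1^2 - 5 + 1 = -16*b^2 - 8*b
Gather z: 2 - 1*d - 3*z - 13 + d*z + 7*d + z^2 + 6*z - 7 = 6*d + z^2 + z*(d + 3) - 18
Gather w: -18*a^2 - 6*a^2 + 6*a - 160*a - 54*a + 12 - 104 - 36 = -24*a^2 - 208*a - 128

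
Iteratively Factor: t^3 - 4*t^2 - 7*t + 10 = (t + 2)*(t^2 - 6*t + 5) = (t - 5)*(t + 2)*(t - 1)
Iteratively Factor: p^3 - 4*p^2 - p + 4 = (p - 1)*(p^2 - 3*p - 4) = (p - 1)*(p + 1)*(p - 4)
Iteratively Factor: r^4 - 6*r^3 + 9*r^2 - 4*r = (r - 1)*(r^3 - 5*r^2 + 4*r) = r*(r - 1)*(r^2 - 5*r + 4) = r*(r - 4)*(r - 1)*(r - 1)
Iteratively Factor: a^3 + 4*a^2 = (a + 4)*(a^2) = a*(a + 4)*(a)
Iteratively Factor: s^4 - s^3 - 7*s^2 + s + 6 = (s + 1)*(s^3 - 2*s^2 - 5*s + 6) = (s - 3)*(s + 1)*(s^2 + s - 2) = (s - 3)*(s - 1)*(s + 1)*(s + 2)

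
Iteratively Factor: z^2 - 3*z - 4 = (z - 4)*(z + 1)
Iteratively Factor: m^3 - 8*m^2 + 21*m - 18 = (m - 2)*(m^2 - 6*m + 9) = (m - 3)*(m - 2)*(m - 3)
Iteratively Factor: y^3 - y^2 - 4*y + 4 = (y - 1)*(y^2 - 4) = (y - 1)*(y + 2)*(y - 2)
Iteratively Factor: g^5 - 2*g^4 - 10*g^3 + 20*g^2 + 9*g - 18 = (g + 3)*(g^4 - 5*g^3 + 5*g^2 + 5*g - 6) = (g - 3)*(g + 3)*(g^3 - 2*g^2 - g + 2) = (g - 3)*(g + 1)*(g + 3)*(g^2 - 3*g + 2) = (g - 3)*(g - 1)*(g + 1)*(g + 3)*(g - 2)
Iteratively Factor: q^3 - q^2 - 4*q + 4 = (q - 2)*(q^2 + q - 2) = (q - 2)*(q - 1)*(q + 2)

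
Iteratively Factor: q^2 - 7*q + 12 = (q - 3)*(q - 4)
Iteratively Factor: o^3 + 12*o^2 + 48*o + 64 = (o + 4)*(o^2 + 8*o + 16) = (o + 4)^2*(o + 4)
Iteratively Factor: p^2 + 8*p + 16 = (p + 4)*(p + 4)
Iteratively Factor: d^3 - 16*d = (d)*(d^2 - 16) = d*(d + 4)*(d - 4)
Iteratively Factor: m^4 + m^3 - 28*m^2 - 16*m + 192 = (m + 4)*(m^3 - 3*m^2 - 16*m + 48) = (m + 4)^2*(m^2 - 7*m + 12) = (m - 4)*(m + 4)^2*(m - 3)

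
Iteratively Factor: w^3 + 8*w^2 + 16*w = (w + 4)*(w^2 + 4*w) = w*(w + 4)*(w + 4)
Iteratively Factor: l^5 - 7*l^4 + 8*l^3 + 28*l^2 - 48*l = (l - 4)*(l^4 - 3*l^3 - 4*l^2 + 12*l) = l*(l - 4)*(l^3 - 3*l^2 - 4*l + 12) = l*(l - 4)*(l + 2)*(l^2 - 5*l + 6) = l*(l - 4)*(l - 2)*(l + 2)*(l - 3)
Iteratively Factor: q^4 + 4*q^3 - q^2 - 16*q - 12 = (q - 2)*(q^3 + 6*q^2 + 11*q + 6) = (q - 2)*(q + 2)*(q^2 + 4*q + 3) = (q - 2)*(q + 2)*(q + 3)*(q + 1)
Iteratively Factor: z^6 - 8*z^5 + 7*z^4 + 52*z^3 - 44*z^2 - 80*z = (z)*(z^5 - 8*z^4 + 7*z^3 + 52*z^2 - 44*z - 80) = z*(z - 4)*(z^4 - 4*z^3 - 9*z^2 + 16*z + 20) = z*(z - 5)*(z - 4)*(z^3 + z^2 - 4*z - 4) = z*(z - 5)*(z - 4)*(z + 2)*(z^2 - z - 2) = z*(z - 5)*(z - 4)*(z - 2)*(z + 2)*(z + 1)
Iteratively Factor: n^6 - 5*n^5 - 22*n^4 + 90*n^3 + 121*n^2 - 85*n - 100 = (n - 1)*(n^5 - 4*n^4 - 26*n^3 + 64*n^2 + 185*n + 100) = (n - 5)*(n - 1)*(n^4 + n^3 - 21*n^2 - 41*n - 20) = (n - 5)*(n - 1)*(n + 1)*(n^3 - 21*n - 20) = (n - 5)*(n - 1)*(n + 1)^2*(n^2 - n - 20) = (n - 5)*(n - 1)*(n + 1)^2*(n + 4)*(n - 5)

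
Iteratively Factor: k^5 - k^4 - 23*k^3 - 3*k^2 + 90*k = (k + 3)*(k^4 - 4*k^3 - 11*k^2 + 30*k) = k*(k + 3)*(k^3 - 4*k^2 - 11*k + 30) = k*(k - 5)*(k + 3)*(k^2 + k - 6) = k*(k - 5)*(k - 2)*(k + 3)*(k + 3)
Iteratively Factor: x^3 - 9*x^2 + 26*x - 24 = (x - 4)*(x^2 - 5*x + 6) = (x - 4)*(x - 2)*(x - 3)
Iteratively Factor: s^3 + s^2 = (s + 1)*(s^2) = s*(s + 1)*(s)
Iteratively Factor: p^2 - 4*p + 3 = (p - 3)*(p - 1)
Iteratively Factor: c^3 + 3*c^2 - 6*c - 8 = (c + 4)*(c^2 - c - 2) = (c + 1)*(c + 4)*(c - 2)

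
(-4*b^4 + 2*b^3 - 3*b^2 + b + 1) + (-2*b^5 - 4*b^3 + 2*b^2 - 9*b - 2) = -2*b^5 - 4*b^4 - 2*b^3 - b^2 - 8*b - 1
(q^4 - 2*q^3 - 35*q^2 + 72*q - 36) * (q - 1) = q^5 - 3*q^4 - 33*q^3 + 107*q^2 - 108*q + 36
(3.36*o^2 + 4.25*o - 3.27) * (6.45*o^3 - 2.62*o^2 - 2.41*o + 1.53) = 21.672*o^5 + 18.6093*o^4 - 40.3241*o^3 + 3.4657*o^2 + 14.3832*o - 5.0031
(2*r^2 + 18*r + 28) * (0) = 0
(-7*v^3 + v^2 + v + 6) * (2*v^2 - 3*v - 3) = -14*v^5 + 23*v^4 + 20*v^3 + 6*v^2 - 21*v - 18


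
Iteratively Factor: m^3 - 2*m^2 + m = (m - 1)*(m^2 - m) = (m - 1)^2*(m)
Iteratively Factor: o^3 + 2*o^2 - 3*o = (o - 1)*(o^2 + 3*o) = o*(o - 1)*(o + 3)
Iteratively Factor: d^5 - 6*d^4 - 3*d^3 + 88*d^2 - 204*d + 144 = (d - 3)*(d^4 - 3*d^3 - 12*d^2 + 52*d - 48) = (d - 3)^2*(d^3 - 12*d + 16) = (d - 3)^2*(d + 4)*(d^2 - 4*d + 4) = (d - 3)^2*(d - 2)*(d + 4)*(d - 2)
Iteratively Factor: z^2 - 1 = (z - 1)*(z + 1)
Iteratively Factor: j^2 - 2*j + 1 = (j - 1)*(j - 1)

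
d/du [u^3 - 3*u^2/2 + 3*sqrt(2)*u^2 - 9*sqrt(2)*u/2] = 3*u^2 - 3*u + 6*sqrt(2)*u - 9*sqrt(2)/2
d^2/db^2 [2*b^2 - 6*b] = 4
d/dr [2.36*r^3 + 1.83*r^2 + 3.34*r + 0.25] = 7.08*r^2 + 3.66*r + 3.34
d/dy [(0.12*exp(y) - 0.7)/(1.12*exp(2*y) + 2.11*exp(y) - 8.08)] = (-0.1344*exp(2*y) + 1.568*exp(y) + 0.5074)*exp(y)/(1.2544*exp(4*y) + 4.7264*exp(3*y) - 13.6471*exp(2*y) - 34.0976*exp(y) + 65.2864)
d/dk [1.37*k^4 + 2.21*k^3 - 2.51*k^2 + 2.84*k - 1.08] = 5.48*k^3 + 6.63*k^2 - 5.02*k + 2.84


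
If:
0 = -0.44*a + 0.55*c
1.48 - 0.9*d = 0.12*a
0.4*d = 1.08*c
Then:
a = 0.72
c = 0.57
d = 1.55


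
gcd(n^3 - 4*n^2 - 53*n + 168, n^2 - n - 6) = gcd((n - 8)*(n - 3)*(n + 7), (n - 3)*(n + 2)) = n - 3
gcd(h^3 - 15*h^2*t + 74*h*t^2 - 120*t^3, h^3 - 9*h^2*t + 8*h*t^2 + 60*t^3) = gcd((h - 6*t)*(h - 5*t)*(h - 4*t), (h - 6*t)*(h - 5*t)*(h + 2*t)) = h^2 - 11*h*t + 30*t^2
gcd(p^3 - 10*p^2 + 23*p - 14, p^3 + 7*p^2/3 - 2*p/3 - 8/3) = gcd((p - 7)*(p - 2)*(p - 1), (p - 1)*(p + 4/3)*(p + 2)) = p - 1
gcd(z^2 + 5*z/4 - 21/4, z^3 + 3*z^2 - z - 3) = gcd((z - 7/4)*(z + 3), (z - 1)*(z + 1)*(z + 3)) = z + 3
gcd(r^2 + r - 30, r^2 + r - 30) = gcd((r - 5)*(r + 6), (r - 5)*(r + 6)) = r^2 + r - 30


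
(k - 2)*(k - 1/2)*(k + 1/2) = k^3 - 2*k^2 - k/4 + 1/2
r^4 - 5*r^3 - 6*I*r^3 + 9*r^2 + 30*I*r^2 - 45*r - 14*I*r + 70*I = (r - 5)*(r - 7*I)*(r - I)*(r + 2*I)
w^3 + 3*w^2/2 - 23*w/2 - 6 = (w - 3)*(w + 1/2)*(w + 4)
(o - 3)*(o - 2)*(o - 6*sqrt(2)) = o^3 - 6*sqrt(2)*o^2 - 5*o^2 + 6*o + 30*sqrt(2)*o - 36*sqrt(2)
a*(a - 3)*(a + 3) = a^3 - 9*a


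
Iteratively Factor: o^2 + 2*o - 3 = (o + 3)*(o - 1)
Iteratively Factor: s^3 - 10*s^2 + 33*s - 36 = (s - 3)*(s^2 - 7*s + 12) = (s - 4)*(s - 3)*(s - 3)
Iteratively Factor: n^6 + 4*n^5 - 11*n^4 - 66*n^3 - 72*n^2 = (n - 4)*(n^5 + 8*n^4 + 21*n^3 + 18*n^2) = n*(n - 4)*(n^4 + 8*n^3 + 21*n^2 + 18*n) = n*(n - 4)*(n + 3)*(n^3 + 5*n^2 + 6*n) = n*(n - 4)*(n + 3)^2*(n^2 + 2*n) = n*(n - 4)*(n + 2)*(n + 3)^2*(n)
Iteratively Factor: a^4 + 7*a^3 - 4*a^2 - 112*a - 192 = (a + 4)*(a^3 + 3*a^2 - 16*a - 48) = (a - 4)*(a + 4)*(a^2 + 7*a + 12) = (a - 4)*(a + 3)*(a + 4)*(a + 4)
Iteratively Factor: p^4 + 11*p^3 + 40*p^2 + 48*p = (p)*(p^3 + 11*p^2 + 40*p + 48) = p*(p + 3)*(p^2 + 8*p + 16) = p*(p + 3)*(p + 4)*(p + 4)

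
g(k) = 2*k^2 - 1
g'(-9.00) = -36.00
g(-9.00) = 161.00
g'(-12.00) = -48.00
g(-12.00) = 287.00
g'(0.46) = 1.84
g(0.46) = -0.58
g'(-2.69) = -10.76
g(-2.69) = 13.47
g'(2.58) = 10.32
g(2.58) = 12.31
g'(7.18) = 28.72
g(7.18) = 102.10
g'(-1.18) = -4.72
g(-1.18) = 1.78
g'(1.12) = 4.48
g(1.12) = 1.51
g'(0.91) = 3.64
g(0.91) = 0.66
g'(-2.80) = -11.20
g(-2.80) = 14.68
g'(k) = 4*k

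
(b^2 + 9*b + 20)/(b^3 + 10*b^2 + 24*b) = (b + 5)/(b*(b + 6))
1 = 1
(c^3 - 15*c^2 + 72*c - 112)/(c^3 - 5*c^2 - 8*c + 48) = (c - 7)/(c + 3)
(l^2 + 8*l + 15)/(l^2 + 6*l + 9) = (l + 5)/(l + 3)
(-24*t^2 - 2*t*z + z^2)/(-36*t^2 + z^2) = (4*t + z)/(6*t + z)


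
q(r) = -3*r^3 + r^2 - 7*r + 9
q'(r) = -9*r^2 + 2*r - 7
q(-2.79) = 101.47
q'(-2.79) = -82.64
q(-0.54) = 13.54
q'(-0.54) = -10.70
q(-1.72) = 39.26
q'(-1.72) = -37.07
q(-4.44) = 322.38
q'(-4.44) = -193.30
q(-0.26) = 10.94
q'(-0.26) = -8.13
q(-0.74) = 15.94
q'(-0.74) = -13.41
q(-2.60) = 86.69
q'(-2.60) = -73.04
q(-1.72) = 39.26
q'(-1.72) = -37.07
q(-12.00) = 5421.00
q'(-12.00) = -1327.00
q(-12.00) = 5421.00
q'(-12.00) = -1327.00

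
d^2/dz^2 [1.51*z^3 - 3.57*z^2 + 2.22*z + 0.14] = 9.06*z - 7.14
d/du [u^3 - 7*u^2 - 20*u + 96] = 3*u^2 - 14*u - 20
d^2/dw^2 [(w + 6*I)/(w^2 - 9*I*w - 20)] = 2*(3*(-w + I)*(-w^2 + 9*I*w + 20) - (w + 6*I)*(2*w - 9*I)^2)/(-w^2 + 9*I*w + 20)^3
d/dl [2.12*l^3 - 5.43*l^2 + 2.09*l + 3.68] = 6.36*l^2 - 10.86*l + 2.09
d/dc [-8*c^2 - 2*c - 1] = -16*c - 2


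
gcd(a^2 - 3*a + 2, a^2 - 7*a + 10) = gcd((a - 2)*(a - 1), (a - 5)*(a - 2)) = a - 2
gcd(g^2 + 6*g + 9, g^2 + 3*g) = g + 3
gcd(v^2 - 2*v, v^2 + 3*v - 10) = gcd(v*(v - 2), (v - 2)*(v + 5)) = v - 2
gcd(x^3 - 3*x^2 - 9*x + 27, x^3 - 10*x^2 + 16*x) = 1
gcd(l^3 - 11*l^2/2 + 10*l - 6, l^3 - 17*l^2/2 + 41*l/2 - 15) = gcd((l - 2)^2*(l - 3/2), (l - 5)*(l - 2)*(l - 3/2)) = l^2 - 7*l/2 + 3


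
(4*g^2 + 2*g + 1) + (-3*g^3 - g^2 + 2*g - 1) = -3*g^3 + 3*g^2 + 4*g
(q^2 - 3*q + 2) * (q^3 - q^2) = q^5 - 4*q^4 + 5*q^3 - 2*q^2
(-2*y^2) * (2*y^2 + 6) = -4*y^4 - 12*y^2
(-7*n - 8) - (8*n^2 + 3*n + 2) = -8*n^2 - 10*n - 10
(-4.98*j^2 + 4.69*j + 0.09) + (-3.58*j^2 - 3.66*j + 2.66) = -8.56*j^2 + 1.03*j + 2.75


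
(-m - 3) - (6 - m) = -9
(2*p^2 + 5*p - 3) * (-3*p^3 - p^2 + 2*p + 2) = -6*p^5 - 17*p^4 + 8*p^3 + 17*p^2 + 4*p - 6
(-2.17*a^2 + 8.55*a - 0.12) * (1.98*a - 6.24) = -4.2966*a^3 + 30.4698*a^2 - 53.5896*a + 0.7488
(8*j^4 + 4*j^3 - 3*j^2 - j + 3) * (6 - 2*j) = -16*j^5 + 40*j^4 + 30*j^3 - 16*j^2 - 12*j + 18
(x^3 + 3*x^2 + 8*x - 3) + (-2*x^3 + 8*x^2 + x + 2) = -x^3 + 11*x^2 + 9*x - 1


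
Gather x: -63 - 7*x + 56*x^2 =56*x^2 - 7*x - 63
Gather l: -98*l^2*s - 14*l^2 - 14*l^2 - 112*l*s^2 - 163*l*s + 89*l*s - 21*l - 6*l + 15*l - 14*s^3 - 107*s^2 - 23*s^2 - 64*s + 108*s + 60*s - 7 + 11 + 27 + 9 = l^2*(-98*s - 28) + l*(-112*s^2 - 74*s - 12) - 14*s^3 - 130*s^2 + 104*s + 40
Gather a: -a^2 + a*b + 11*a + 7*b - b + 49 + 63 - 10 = -a^2 + a*(b + 11) + 6*b + 102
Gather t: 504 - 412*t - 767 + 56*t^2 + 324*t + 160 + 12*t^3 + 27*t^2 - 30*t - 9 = 12*t^3 + 83*t^2 - 118*t - 112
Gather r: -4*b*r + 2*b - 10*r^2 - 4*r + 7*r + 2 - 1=2*b - 10*r^2 + r*(3 - 4*b) + 1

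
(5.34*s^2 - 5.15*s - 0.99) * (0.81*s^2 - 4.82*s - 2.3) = 4.3254*s^4 - 29.9103*s^3 + 11.7391*s^2 + 16.6168*s + 2.277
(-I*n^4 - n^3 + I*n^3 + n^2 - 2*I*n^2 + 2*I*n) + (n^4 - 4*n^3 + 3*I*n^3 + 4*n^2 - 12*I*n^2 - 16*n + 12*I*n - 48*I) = n^4 - I*n^4 - 5*n^3 + 4*I*n^3 + 5*n^2 - 14*I*n^2 - 16*n + 14*I*n - 48*I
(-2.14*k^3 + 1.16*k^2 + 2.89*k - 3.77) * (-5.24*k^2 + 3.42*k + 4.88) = 11.2136*k^5 - 13.3972*k^4 - 21.6196*k^3 + 35.2994*k^2 + 1.2098*k - 18.3976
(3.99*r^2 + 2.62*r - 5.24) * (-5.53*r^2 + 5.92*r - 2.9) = -22.0647*r^4 + 9.1322*r^3 + 32.9166*r^2 - 38.6188*r + 15.196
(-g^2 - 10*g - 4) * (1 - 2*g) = 2*g^3 + 19*g^2 - 2*g - 4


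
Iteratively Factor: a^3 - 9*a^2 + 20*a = (a - 4)*(a^2 - 5*a) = a*(a - 4)*(a - 5)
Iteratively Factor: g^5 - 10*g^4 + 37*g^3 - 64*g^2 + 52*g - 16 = (g - 1)*(g^4 - 9*g^3 + 28*g^2 - 36*g + 16) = (g - 2)*(g - 1)*(g^3 - 7*g^2 + 14*g - 8) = (g - 4)*(g - 2)*(g - 1)*(g^2 - 3*g + 2) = (g - 4)*(g - 2)^2*(g - 1)*(g - 1)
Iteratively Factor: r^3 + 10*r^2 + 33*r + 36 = (r + 3)*(r^2 + 7*r + 12) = (r + 3)^2*(r + 4)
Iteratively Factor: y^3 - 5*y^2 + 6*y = (y - 2)*(y^2 - 3*y) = y*(y - 2)*(y - 3)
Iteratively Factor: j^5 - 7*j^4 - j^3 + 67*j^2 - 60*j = (j)*(j^4 - 7*j^3 - j^2 + 67*j - 60) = j*(j - 5)*(j^3 - 2*j^2 - 11*j + 12) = j*(j - 5)*(j + 3)*(j^2 - 5*j + 4) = j*(j - 5)*(j - 1)*(j + 3)*(j - 4)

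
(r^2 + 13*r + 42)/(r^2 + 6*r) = (r + 7)/r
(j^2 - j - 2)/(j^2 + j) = (j - 2)/j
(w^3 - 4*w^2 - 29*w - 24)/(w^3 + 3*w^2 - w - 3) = (w - 8)/(w - 1)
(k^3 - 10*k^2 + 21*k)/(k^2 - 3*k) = k - 7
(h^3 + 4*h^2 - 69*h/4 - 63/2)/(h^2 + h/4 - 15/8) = 2*(2*h^2 + 5*h - 42)/(4*h - 5)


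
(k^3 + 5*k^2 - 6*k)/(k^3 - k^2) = (k + 6)/k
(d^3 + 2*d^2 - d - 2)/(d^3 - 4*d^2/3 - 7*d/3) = 3*(d^2 + d - 2)/(d*(3*d - 7))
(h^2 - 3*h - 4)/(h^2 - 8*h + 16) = (h + 1)/(h - 4)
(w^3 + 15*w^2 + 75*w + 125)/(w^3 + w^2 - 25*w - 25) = (w^2 + 10*w + 25)/(w^2 - 4*w - 5)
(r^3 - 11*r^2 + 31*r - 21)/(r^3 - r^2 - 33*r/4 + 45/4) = 4*(r^3 - 11*r^2 + 31*r - 21)/(4*r^3 - 4*r^2 - 33*r + 45)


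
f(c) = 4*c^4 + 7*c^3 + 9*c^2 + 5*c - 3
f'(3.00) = 680.00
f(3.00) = 606.00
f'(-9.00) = -10120.00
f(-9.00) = 21822.00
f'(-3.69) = -579.38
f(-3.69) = 490.98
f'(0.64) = 29.32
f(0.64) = 6.39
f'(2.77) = 556.05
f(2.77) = 464.18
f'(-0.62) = -1.90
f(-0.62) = -3.72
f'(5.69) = 3734.84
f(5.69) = 5799.22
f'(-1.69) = -42.67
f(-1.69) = 13.10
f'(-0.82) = -4.46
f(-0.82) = -3.10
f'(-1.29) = -17.62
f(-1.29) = 1.58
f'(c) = 16*c^3 + 21*c^2 + 18*c + 5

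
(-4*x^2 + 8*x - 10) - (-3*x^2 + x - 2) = -x^2 + 7*x - 8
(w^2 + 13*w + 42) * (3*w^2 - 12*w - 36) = 3*w^4 + 27*w^3 - 66*w^2 - 972*w - 1512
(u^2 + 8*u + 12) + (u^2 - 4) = 2*u^2 + 8*u + 8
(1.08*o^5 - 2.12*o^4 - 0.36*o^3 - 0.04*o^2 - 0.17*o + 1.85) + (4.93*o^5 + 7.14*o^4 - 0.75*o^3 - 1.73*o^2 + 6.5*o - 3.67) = 6.01*o^5 + 5.02*o^4 - 1.11*o^3 - 1.77*o^2 + 6.33*o - 1.82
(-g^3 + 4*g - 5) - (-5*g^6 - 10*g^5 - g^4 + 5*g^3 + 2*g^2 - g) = 5*g^6 + 10*g^5 + g^4 - 6*g^3 - 2*g^2 + 5*g - 5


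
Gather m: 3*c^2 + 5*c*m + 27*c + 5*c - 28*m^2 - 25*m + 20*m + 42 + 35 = 3*c^2 + 32*c - 28*m^2 + m*(5*c - 5) + 77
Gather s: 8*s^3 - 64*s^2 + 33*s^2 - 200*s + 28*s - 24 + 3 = 8*s^3 - 31*s^2 - 172*s - 21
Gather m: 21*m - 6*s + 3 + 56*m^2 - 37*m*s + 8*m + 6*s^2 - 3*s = 56*m^2 + m*(29 - 37*s) + 6*s^2 - 9*s + 3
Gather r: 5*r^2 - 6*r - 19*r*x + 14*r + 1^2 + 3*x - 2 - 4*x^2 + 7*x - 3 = 5*r^2 + r*(8 - 19*x) - 4*x^2 + 10*x - 4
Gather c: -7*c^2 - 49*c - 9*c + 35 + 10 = -7*c^2 - 58*c + 45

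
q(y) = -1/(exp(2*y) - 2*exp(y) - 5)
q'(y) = -(-2*exp(2*y) + 2*exp(y))/(exp(2*y) - 2*exp(y) - 5)^2 = 2*(exp(y) - 1)*exp(y)/(-exp(2*y) + 2*exp(y) + 5)^2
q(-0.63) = 0.17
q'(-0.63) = -0.01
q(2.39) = -0.01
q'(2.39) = 0.03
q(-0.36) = 0.17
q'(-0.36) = -0.01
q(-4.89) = 0.20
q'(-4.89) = -0.00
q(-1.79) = 0.19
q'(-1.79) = -0.01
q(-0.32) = 0.17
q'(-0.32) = -0.01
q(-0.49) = 0.17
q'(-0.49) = -0.01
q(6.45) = -0.00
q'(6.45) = 0.00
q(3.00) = 0.00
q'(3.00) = 0.01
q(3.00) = 0.00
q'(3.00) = 0.01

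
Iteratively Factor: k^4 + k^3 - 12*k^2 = (k)*(k^3 + k^2 - 12*k) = k*(k - 3)*(k^2 + 4*k) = k*(k - 3)*(k + 4)*(k)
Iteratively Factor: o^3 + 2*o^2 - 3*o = (o + 3)*(o^2 - o) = (o - 1)*(o + 3)*(o)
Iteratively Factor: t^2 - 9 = (t + 3)*(t - 3)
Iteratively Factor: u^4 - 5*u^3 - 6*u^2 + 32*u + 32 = (u + 2)*(u^3 - 7*u^2 + 8*u + 16) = (u - 4)*(u + 2)*(u^2 - 3*u - 4) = (u - 4)*(u + 1)*(u + 2)*(u - 4)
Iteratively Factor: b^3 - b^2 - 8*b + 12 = (b + 3)*(b^2 - 4*b + 4) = (b - 2)*(b + 3)*(b - 2)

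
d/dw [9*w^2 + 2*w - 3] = 18*w + 2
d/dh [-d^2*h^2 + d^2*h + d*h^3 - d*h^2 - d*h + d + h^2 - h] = -2*d^2*h + d^2 + 3*d*h^2 - 2*d*h - d + 2*h - 1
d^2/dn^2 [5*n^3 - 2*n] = 30*n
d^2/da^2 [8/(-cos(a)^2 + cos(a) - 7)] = 8*(-4*sin(a)^4 - 25*sin(a)^2 - 43*cos(a)/4 + 3*cos(3*a)/4 + 17)/(sin(a)^2 + cos(a) - 8)^3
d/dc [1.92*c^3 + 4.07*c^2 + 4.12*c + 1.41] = 5.76*c^2 + 8.14*c + 4.12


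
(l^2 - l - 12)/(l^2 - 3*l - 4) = (l + 3)/(l + 1)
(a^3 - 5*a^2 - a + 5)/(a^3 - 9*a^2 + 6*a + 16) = (a^2 - 6*a + 5)/(a^2 - 10*a + 16)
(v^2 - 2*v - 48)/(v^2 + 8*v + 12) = (v - 8)/(v + 2)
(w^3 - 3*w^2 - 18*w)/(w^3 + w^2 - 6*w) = (w - 6)/(w - 2)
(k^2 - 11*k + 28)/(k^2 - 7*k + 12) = (k - 7)/(k - 3)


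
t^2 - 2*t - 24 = (t - 6)*(t + 4)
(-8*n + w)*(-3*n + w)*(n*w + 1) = 24*n^3*w - 11*n^2*w^2 + 24*n^2 + n*w^3 - 11*n*w + w^2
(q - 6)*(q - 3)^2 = q^3 - 12*q^2 + 45*q - 54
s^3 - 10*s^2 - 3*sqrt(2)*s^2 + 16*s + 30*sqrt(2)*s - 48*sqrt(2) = (s - 8)*(s - 2)*(s - 3*sqrt(2))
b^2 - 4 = (b - 2)*(b + 2)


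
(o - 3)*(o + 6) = o^2 + 3*o - 18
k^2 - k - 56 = (k - 8)*(k + 7)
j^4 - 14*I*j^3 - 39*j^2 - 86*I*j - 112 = (j - 8*I)*(j - 7*I)*(j - I)*(j + 2*I)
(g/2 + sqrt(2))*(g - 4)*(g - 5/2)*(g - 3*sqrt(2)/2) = g^4/2 - 13*g^3/4 + sqrt(2)*g^3/4 - 13*sqrt(2)*g^2/8 + 2*g^2 + 5*sqrt(2)*g/2 + 39*g/2 - 30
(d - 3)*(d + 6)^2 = d^3 + 9*d^2 - 108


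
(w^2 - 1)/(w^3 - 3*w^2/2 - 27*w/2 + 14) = 2*(w + 1)/(2*w^2 - w - 28)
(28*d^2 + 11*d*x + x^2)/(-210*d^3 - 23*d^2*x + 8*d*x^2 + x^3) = (4*d + x)/(-30*d^2 + d*x + x^2)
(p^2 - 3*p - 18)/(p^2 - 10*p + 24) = (p + 3)/(p - 4)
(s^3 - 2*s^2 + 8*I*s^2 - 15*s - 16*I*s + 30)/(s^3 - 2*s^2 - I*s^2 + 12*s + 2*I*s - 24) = (s + 5*I)/(s - 4*I)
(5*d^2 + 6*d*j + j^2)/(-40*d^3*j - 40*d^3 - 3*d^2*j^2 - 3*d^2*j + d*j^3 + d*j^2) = (-d - j)/(d*(8*d*j + 8*d - j^2 - j))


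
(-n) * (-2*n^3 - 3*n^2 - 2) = 2*n^4 + 3*n^3 + 2*n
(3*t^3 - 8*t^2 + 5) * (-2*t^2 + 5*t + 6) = -6*t^5 + 31*t^4 - 22*t^3 - 58*t^2 + 25*t + 30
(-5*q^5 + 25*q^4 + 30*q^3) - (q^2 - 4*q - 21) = -5*q^5 + 25*q^4 + 30*q^3 - q^2 + 4*q + 21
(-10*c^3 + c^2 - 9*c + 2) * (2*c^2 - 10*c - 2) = -20*c^5 + 102*c^4 - 8*c^3 + 92*c^2 - 2*c - 4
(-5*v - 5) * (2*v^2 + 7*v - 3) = -10*v^3 - 45*v^2 - 20*v + 15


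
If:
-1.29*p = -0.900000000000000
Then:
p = 0.70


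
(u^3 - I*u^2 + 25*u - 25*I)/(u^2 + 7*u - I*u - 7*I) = (u^2 + 25)/(u + 7)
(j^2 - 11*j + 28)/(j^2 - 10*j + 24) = (j - 7)/(j - 6)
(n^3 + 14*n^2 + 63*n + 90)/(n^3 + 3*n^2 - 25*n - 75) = (n + 6)/(n - 5)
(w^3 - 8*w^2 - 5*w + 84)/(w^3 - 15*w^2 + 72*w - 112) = (w + 3)/(w - 4)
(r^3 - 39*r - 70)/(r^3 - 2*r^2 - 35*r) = (r + 2)/r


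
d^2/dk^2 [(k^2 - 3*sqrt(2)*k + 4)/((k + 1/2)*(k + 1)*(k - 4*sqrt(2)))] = 4*(4*k^6 - 36*sqrt(2)*k^5 + 18*sqrt(2)*k^4 + 378*k^4 - 817*sqrt(2)*k^3 + 141*k^3 - 828*sqrt(2)*k^2 + 1188*k^2 + 144*sqrt(2)*k + 2124*k + 240*sqrt(2) + 908)/(8*k^9 - 96*sqrt(2)*k^8 + 36*k^8 - 432*sqrt(2)*k^7 + 834*k^7 - 1816*sqrt(2)*k^6 + 3519*k^6 - 5364*sqrt(2)*k^5 + 6369*k^5 - 8844*sqrt(2)*k^4 + 6057*k^4 - 8172*sqrt(2)*k^3 + 3169*k^3 - 4236*sqrt(2)*k^2 + 864*k^2 - 1152*sqrt(2)*k + 96*k - 128*sqrt(2))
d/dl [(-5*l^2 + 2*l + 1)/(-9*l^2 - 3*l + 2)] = (33*l^2 - 2*l + 7)/(81*l^4 + 54*l^3 - 27*l^2 - 12*l + 4)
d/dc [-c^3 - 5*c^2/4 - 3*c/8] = -3*c^2 - 5*c/2 - 3/8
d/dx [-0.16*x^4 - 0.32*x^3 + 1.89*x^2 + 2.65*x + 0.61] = -0.64*x^3 - 0.96*x^2 + 3.78*x + 2.65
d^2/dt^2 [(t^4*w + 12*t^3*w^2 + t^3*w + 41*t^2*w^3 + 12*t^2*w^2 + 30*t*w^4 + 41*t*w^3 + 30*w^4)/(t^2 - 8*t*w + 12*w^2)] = 2*w*(t^6 - 24*t^5*w + 228*t^4*w^2 + 214*t^3*w^3 + 189*t^3*w^2 - 4068*t^2*w^4 - 630*t^2*w^3 + 4104*t*w^5 - 1764*t*w^4 + 8784*w^6 + 7224*w^5)/(t^6 - 24*t^5*w + 228*t^4*w^2 - 1088*t^3*w^3 + 2736*t^2*w^4 - 3456*t*w^5 + 1728*w^6)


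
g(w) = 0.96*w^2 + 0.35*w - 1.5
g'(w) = 1.92*w + 0.35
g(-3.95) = 12.10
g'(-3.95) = -7.23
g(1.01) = -0.17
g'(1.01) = 2.29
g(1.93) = 2.75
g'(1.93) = 4.06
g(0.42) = -1.18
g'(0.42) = 1.16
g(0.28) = -1.33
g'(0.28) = 0.89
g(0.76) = -0.68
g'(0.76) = 1.81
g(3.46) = 11.20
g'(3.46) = 6.99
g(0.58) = -0.97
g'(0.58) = 1.46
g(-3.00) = 6.09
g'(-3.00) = -5.41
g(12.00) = 140.94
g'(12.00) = 23.39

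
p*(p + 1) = p^2 + p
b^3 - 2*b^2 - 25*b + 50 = (b - 5)*(b - 2)*(b + 5)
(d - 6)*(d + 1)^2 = d^3 - 4*d^2 - 11*d - 6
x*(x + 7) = x^2 + 7*x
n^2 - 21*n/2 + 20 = (n - 8)*(n - 5/2)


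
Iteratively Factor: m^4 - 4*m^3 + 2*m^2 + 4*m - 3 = (m - 1)*(m^3 - 3*m^2 - m + 3) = (m - 3)*(m - 1)*(m^2 - 1) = (m - 3)*(m - 1)*(m + 1)*(m - 1)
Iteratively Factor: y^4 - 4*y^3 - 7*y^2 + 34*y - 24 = (y - 2)*(y^3 - 2*y^2 - 11*y + 12) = (y - 4)*(y - 2)*(y^2 + 2*y - 3) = (y - 4)*(y - 2)*(y + 3)*(y - 1)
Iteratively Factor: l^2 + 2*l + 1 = (l + 1)*(l + 1)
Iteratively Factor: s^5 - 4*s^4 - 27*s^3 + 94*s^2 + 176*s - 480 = (s + 4)*(s^4 - 8*s^3 + 5*s^2 + 74*s - 120) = (s - 5)*(s + 4)*(s^3 - 3*s^2 - 10*s + 24) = (s - 5)*(s - 2)*(s + 4)*(s^2 - s - 12) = (s - 5)*(s - 4)*(s - 2)*(s + 4)*(s + 3)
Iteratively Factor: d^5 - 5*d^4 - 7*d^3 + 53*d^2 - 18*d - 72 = (d - 3)*(d^4 - 2*d^3 - 13*d^2 + 14*d + 24) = (d - 3)*(d + 1)*(d^3 - 3*d^2 - 10*d + 24) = (d - 4)*(d - 3)*(d + 1)*(d^2 + d - 6) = (d - 4)*(d - 3)*(d - 2)*(d + 1)*(d + 3)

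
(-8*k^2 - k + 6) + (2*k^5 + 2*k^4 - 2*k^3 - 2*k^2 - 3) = 2*k^5 + 2*k^4 - 2*k^3 - 10*k^2 - k + 3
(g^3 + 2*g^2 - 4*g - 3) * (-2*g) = -2*g^4 - 4*g^3 + 8*g^2 + 6*g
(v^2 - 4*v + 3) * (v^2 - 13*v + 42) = v^4 - 17*v^3 + 97*v^2 - 207*v + 126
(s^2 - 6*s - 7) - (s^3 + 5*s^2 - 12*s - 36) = -s^3 - 4*s^2 + 6*s + 29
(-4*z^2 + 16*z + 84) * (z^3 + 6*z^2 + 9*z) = -4*z^5 - 8*z^4 + 144*z^3 + 648*z^2 + 756*z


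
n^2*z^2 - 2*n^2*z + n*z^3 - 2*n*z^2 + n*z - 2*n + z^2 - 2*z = (n + z)*(z - 2)*(n*z + 1)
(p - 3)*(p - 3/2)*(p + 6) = p^3 + 3*p^2/2 - 45*p/2 + 27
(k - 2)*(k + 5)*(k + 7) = k^3 + 10*k^2 + 11*k - 70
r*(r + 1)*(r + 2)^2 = r^4 + 5*r^3 + 8*r^2 + 4*r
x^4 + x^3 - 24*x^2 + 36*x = x*(x - 3)*(x - 2)*(x + 6)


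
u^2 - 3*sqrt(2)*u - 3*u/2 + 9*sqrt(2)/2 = (u - 3/2)*(u - 3*sqrt(2))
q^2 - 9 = (q - 3)*(q + 3)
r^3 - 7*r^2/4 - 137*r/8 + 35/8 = (r - 5)*(r - 1/4)*(r + 7/2)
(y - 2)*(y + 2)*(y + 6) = y^3 + 6*y^2 - 4*y - 24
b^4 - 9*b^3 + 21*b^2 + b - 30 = (b - 5)*(b - 3)*(b - 2)*(b + 1)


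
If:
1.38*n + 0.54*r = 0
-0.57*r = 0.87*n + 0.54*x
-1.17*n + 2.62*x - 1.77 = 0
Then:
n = 1.06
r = -2.70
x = 1.15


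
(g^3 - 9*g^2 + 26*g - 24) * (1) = g^3 - 9*g^2 + 26*g - 24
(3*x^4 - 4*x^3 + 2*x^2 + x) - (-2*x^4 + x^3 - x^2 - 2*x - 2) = 5*x^4 - 5*x^3 + 3*x^2 + 3*x + 2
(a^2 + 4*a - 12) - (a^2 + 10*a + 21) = -6*a - 33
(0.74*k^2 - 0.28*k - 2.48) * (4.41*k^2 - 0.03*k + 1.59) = 3.2634*k^4 - 1.257*k^3 - 9.7518*k^2 - 0.3708*k - 3.9432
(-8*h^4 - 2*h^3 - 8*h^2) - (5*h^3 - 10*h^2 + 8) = -8*h^4 - 7*h^3 + 2*h^2 - 8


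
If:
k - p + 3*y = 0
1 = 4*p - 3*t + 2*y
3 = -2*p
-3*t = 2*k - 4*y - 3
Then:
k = 27/8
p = -3/2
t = -41/12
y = -13/8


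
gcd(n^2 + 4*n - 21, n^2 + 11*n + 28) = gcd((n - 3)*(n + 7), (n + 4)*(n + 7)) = n + 7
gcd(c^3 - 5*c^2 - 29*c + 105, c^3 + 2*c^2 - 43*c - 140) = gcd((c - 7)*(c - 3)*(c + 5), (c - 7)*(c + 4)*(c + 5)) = c^2 - 2*c - 35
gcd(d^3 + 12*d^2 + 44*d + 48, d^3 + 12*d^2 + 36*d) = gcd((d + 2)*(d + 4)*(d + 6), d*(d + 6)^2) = d + 6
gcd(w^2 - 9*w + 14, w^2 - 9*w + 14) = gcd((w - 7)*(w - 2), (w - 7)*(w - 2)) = w^2 - 9*w + 14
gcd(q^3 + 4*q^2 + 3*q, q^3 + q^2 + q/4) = q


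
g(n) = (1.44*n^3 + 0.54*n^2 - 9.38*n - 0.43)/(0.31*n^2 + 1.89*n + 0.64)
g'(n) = (-0.62*n - 1.89)*(1.44*n^3 + 0.54*n^2 - 9.38*n - 0.43)/(0.31*n^2 + 1.89*n + 0.64)^2 + (4.32*n^2 + 1.08*n - 9.38)/(0.31*n^2 + 1.89*n + 0.64)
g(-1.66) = -6.11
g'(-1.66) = -3.65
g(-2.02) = -4.63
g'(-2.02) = -4.71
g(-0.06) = 0.25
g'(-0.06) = -18.76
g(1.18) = -2.54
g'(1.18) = 1.38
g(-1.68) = -6.04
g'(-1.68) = -3.69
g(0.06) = -1.31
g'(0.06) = -8.97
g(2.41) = 0.04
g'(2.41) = 2.60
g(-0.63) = -12.47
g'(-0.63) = -24.21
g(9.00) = 23.59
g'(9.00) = 4.07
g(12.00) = 36.10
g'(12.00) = 4.25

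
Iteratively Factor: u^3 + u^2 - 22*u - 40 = (u - 5)*(u^2 + 6*u + 8) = (u - 5)*(u + 4)*(u + 2)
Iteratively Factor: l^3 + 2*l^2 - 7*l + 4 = (l - 1)*(l^2 + 3*l - 4) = (l - 1)^2*(l + 4)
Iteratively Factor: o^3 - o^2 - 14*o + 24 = (o - 2)*(o^2 + o - 12) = (o - 2)*(o + 4)*(o - 3)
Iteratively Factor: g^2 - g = (g - 1)*(g)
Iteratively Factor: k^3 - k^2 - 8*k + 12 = (k - 2)*(k^2 + k - 6) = (k - 2)*(k + 3)*(k - 2)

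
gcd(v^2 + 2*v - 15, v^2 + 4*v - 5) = v + 5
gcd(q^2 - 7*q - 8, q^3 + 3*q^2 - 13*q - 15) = q + 1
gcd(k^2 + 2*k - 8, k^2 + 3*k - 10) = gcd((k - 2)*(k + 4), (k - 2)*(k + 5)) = k - 2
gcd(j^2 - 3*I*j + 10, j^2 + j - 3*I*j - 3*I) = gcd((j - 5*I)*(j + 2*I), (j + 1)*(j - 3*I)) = 1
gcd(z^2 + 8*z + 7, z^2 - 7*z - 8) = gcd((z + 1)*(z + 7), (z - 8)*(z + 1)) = z + 1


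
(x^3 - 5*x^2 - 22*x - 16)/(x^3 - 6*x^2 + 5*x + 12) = (x^2 - 6*x - 16)/(x^2 - 7*x + 12)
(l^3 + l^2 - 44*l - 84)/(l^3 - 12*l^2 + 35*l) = (l^2 + 8*l + 12)/(l*(l - 5))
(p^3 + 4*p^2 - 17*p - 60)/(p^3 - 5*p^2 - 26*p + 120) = (p + 3)/(p - 6)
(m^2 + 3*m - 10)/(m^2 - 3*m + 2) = (m + 5)/(m - 1)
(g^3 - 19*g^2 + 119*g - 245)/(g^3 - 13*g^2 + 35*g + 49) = (g - 5)/(g + 1)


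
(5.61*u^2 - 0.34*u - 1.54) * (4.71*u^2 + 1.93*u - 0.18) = 26.4231*u^4 + 9.2259*u^3 - 8.9194*u^2 - 2.911*u + 0.2772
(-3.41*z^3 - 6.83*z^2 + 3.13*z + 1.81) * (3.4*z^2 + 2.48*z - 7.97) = -11.594*z^5 - 31.6788*z^4 + 20.8813*z^3 + 68.3515*z^2 - 20.4573*z - 14.4257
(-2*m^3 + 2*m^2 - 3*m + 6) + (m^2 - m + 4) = -2*m^3 + 3*m^2 - 4*m + 10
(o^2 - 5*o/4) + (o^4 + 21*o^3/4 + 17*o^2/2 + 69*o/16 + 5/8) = o^4 + 21*o^3/4 + 19*o^2/2 + 49*o/16 + 5/8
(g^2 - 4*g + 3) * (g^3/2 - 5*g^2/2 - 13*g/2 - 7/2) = g^5/2 - 9*g^4/2 + 5*g^3 + 15*g^2 - 11*g/2 - 21/2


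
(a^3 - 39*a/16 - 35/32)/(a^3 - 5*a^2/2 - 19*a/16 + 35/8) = (a + 1/2)/(a - 2)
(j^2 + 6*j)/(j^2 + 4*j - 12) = j/(j - 2)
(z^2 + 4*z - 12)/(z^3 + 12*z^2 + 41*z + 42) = (z^2 + 4*z - 12)/(z^3 + 12*z^2 + 41*z + 42)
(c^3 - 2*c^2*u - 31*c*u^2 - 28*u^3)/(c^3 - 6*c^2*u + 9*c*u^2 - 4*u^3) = (c^3 - 2*c^2*u - 31*c*u^2 - 28*u^3)/(c^3 - 6*c^2*u + 9*c*u^2 - 4*u^3)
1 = 1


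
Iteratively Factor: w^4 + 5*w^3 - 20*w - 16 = (w + 4)*(w^3 + w^2 - 4*w - 4) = (w + 2)*(w + 4)*(w^2 - w - 2) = (w - 2)*(w + 2)*(w + 4)*(w + 1)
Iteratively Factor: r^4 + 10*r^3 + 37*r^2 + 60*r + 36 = (r + 3)*(r^3 + 7*r^2 + 16*r + 12) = (r + 2)*(r + 3)*(r^2 + 5*r + 6) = (r + 2)*(r + 3)^2*(r + 2)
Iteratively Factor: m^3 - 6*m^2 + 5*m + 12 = (m - 3)*(m^2 - 3*m - 4) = (m - 3)*(m + 1)*(m - 4)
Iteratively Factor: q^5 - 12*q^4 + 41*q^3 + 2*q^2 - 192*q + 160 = (q - 4)*(q^4 - 8*q^3 + 9*q^2 + 38*q - 40) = (q - 5)*(q - 4)*(q^3 - 3*q^2 - 6*q + 8) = (q - 5)*(q - 4)*(q - 1)*(q^2 - 2*q - 8) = (q - 5)*(q - 4)*(q - 1)*(q + 2)*(q - 4)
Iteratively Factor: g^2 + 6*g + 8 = (g + 4)*(g + 2)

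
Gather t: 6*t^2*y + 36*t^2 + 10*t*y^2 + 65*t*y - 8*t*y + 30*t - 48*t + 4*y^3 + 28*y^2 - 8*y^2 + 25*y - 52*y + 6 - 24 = t^2*(6*y + 36) + t*(10*y^2 + 57*y - 18) + 4*y^3 + 20*y^2 - 27*y - 18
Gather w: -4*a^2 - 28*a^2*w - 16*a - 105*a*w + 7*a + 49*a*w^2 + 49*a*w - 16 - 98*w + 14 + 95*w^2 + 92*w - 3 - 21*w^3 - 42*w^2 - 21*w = -4*a^2 - 9*a - 21*w^3 + w^2*(49*a + 53) + w*(-28*a^2 - 56*a - 27) - 5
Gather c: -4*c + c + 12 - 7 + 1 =6 - 3*c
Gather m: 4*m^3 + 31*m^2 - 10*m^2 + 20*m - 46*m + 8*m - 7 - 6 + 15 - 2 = 4*m^3 + 21*m^2 - 18*m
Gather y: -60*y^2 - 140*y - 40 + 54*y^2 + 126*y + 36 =-6*y^2 - 14*y - 4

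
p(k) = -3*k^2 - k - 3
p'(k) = -6*k - 1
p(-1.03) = -5.15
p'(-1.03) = 5.18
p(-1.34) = -7.05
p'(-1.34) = 7.04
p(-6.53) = -124.39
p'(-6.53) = 38.18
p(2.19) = -19.58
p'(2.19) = -14.14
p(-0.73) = -3.87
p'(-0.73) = 3.38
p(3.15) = -35.92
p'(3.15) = -19.90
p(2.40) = -22.68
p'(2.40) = -15.40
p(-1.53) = -8.49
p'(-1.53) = 8.18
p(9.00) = -255.00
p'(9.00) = -55.00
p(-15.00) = -663.00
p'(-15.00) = 89.00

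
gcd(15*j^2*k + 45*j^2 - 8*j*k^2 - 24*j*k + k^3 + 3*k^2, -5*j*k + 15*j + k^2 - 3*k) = 5*j - k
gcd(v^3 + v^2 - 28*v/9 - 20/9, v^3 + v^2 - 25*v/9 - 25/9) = v - 5/3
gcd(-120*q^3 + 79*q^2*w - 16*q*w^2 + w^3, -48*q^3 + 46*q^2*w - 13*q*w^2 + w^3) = 24*q^2 - 11*q*w + w^2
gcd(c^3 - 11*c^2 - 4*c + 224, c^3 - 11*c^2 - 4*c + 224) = c^3 - 11*c^2 - 4*c + 224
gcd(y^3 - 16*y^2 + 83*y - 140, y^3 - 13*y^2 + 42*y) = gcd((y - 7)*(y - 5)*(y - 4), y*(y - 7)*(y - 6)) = y - 7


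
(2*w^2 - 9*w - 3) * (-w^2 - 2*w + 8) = -2*w^4 + 5*w^3 + 37*w^2 - 66*w - 24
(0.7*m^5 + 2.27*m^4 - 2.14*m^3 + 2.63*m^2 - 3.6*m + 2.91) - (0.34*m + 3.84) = 0.7*m^5 + 2.27*m^4 - 2.14*m^3 + 2.63*m^2 - 3.94*m - 0.93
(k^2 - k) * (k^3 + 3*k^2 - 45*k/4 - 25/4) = k^5 + 2*k^4 - 57*k^3/4 + 5*k^2 + 25*k/4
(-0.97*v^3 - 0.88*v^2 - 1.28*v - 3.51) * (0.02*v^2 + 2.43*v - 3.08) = -0.0194*v^5 - 2.3747*v^4 + 0.8236*v^3 - 0.4702*v^2 - 4.5869*v + 10.8108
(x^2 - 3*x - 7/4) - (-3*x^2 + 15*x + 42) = 4*x^2 - 18*x - 175/4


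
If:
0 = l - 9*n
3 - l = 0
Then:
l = 3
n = 1/3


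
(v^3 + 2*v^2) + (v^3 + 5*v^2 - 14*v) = 2*v^3 + 7*v^2 - 14*v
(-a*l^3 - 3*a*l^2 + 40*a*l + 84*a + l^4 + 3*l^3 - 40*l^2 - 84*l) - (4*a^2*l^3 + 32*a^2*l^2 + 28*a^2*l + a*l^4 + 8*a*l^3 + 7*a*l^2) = -4*a^2*l^3 - 32*a^2*l^2 - 28*a^2*l - a*l^4 - 9*a*l^3 - 10*a*l^2 + 40*a*l + 84*a + l^4 + 3*l^3 - 40*l^2 - 84*l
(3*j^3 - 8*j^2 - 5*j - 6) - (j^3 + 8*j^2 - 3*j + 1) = 2*j^3 - 16*j^2 - 2*j - 7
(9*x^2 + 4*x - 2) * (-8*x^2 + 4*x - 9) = -72*x^4 + 4*x^3 - 49*x^2 - 44*x + 18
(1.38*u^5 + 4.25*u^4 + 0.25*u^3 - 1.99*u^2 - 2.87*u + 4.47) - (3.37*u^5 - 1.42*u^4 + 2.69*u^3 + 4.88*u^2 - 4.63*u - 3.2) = -1.99*u^5 + 5.67*u^4 - 2.44*u^3 - 6.87*u^2 + 1.76*u + 7.67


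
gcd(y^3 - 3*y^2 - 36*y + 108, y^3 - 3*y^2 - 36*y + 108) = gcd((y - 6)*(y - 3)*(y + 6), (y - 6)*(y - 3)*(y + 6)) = y^3 - 3*y^2 - 36*y + 108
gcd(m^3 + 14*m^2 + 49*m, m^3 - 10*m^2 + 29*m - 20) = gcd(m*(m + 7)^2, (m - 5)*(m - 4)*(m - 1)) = 1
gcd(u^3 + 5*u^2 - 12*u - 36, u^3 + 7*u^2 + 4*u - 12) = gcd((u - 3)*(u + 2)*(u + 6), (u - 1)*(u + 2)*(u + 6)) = u^2 + 8*u + 12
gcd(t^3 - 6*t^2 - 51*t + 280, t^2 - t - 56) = t^2 - t - 56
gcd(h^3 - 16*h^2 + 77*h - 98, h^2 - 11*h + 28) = h - 7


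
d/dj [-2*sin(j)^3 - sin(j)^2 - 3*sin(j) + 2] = (-2*sin(j) + 3*cos(2*j) - 6)*cos(j)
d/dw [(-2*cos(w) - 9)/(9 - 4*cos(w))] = 54*sin(w)/(4*cos(w) - 9)^2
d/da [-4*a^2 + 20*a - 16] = 20 - 8*a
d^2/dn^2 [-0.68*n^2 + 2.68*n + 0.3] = -1.36000000000000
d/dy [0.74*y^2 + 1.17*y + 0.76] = 1.48*y + 1.17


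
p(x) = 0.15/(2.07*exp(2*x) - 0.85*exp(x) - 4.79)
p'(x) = 0.15*(-4.14*exp(2*x) + 0.85*exp(x))/(2.07*exp(2*x) - 0.85*exp(x) - 4.79)^2 = (0.1275 - 0.621*exp(x))*exp(x)/(-2.07*exp(2*x) + 0.85*exp(x) + 4.79)^2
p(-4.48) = -0.03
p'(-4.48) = 0.00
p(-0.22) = -0.04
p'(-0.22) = -0.02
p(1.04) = 0.02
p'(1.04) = -0.05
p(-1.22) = -0.03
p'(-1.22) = -0.00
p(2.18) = 0.00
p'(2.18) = -0.00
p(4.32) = 0.00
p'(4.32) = -0.00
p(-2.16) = -0.03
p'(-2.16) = 0.00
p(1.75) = 0.00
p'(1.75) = -0.01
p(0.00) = -0.04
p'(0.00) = -0.04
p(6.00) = 0.00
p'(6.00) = 0.00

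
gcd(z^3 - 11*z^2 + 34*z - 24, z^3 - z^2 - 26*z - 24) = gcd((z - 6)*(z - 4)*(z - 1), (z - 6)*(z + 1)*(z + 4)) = z - 6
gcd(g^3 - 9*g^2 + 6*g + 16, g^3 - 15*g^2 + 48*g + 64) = g^2 - 7*g - 8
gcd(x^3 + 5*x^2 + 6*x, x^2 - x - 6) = x + 2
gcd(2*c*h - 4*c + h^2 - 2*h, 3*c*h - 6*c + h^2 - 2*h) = h - 2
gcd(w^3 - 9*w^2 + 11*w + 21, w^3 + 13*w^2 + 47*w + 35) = w + 1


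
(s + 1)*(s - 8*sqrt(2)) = s^2 - 8*sqrt(2)*s + s - 8*sqrt(2)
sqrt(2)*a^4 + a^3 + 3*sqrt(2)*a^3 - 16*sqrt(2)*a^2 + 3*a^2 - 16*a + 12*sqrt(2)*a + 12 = (a - 2)*(a - 1)*(a + 6)*(sqrt(2)*a + 1)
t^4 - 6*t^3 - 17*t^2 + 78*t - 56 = (t - 7)*(t - 2)*(t - 1)*(t + 4)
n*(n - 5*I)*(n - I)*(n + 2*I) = n^4 - 4*I*n^3 + 7*n^2 - 10*I*n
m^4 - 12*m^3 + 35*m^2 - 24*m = m*(m - 8)*(m - 3)*(m - 1)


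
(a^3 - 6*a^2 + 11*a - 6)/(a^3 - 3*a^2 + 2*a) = (a - 3)/a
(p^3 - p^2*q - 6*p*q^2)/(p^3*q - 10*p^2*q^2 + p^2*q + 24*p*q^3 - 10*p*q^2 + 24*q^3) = p*(p^2 - p*q - 6*q^2)/(q*(p^3 - 10*p^2*q + p^2 + 24*p*q^2 - 10*p*q + 24*q^2))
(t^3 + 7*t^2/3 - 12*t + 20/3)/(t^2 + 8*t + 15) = (3*t^2 - 8*t + 4)/(3*(t + 3))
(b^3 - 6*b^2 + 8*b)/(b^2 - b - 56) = b*(-b^2 + 6*b - 8)/(-b^2 + b + 56)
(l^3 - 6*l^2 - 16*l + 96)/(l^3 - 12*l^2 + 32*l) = (l^2 - 2*l - 24)/(l*(l - 8))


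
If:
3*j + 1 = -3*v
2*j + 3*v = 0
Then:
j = -1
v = 2/3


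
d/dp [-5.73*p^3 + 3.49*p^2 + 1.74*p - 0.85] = -17.19*p^2 + 6.98*p + 1.74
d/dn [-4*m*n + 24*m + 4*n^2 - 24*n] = -4*m + 8*n - 24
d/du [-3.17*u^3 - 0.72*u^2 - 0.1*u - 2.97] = -9.51*u^2 - 1.44*u - 0.1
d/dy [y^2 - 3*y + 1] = 2*y - 3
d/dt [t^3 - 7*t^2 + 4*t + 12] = 3*t^2 - 14*t + 4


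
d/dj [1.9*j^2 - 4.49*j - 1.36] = 3.8*j - 4.49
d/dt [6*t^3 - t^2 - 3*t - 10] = 18*t^2 - 2*t - 3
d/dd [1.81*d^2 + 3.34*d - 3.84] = 3.62*d + 3.34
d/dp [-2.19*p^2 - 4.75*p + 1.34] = -4.38*p - 4.75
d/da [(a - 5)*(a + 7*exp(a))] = a + (a - 5)*(7*exp(a) + 1) + 7*exp(a)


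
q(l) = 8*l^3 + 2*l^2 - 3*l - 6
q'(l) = 24*l^2 + 4*l - 3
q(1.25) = 9.00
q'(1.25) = 39.50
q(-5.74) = -1435.84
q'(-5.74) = 764.78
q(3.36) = 309.96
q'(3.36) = 281.39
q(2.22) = 84.73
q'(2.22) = 124.16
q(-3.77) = -394.93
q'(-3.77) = 323.03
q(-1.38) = -19.08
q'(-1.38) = 37.19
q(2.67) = 152.52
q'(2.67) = 178.77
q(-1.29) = -15.98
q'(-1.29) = 31.78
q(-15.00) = -26511.00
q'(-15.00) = 5337.00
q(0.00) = -6.00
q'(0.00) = -3.00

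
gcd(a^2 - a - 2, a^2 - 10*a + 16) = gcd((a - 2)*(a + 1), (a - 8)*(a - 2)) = a - 2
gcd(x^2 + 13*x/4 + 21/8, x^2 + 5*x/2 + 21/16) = x + 7/4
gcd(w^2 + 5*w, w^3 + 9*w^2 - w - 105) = w + 5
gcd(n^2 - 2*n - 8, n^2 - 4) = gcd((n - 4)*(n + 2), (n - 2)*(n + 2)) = n + 2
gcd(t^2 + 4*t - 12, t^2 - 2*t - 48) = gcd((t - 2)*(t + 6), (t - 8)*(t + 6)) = t + 6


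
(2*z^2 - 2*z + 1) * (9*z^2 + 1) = 18*z^4 - 18*z^3 + 11*z^2 - 2*z + 1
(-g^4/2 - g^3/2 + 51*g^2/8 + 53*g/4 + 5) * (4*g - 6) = -2*g^5 + g^4 + 57*g^3/2 + 59*g^2/4 - 119*g/2 - 30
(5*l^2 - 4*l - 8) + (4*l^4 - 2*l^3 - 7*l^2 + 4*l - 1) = 4*l^4 - 2*l^3 - 2*l^2 - 9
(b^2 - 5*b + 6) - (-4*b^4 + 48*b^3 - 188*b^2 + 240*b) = 4*b^4 - 48*b^3 + 189*b^2 - 245*b + 6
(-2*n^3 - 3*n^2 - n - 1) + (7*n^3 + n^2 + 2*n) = 5*n^3 - 2*n^2 + n - 1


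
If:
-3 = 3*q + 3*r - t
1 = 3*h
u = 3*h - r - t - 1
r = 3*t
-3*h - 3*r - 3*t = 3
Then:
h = 1/3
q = -1/9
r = -1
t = -1/3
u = 4/3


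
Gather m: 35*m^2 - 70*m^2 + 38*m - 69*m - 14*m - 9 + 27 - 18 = -35*m^2 - 45*m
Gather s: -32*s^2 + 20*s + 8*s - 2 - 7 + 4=-32*s^2 + 28*s - 5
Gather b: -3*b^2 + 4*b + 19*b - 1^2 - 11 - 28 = -3*b^2 + 23*b - 40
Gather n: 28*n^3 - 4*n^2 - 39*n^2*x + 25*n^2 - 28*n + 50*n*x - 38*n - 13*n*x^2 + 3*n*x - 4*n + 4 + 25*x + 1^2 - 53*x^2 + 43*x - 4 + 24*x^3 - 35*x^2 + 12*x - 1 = 28*n^3 + n^2*(21 - 39*x) + n*(-13*x^2 + 53*x - 70) + 24*x^3 - 88*x^2 + 80*x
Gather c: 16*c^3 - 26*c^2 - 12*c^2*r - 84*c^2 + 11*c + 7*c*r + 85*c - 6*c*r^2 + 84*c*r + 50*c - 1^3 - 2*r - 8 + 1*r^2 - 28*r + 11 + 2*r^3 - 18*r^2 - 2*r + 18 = 16*c^3 + c^2*(-12*r - 110) + c*(-6*r^2 + 91*r + 146) + 2*r^3 - 17*r^2 - 32*r + 20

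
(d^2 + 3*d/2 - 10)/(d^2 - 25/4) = 2*(d + 4)/(2*d + 5)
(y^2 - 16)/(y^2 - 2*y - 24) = (y - 4)/(y - 6)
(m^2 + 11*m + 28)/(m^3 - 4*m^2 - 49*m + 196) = (m + 4)/(m^2 - 11*m + 28)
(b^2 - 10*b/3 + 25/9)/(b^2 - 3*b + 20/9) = (3*b - 5)/(3*b - 4)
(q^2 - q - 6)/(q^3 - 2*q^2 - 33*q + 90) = (q + 2)/(q^2 + q - 30)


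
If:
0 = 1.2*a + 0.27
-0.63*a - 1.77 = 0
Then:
No Solution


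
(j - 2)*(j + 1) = j^2 - j - 2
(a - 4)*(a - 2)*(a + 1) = a^3 - 5*a^2 + 2*a + 8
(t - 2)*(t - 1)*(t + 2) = t^3 - t^2 - 4*t + 4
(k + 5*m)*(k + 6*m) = k^2 + 11*k*m + 30*m^2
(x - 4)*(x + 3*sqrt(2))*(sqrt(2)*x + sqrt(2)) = sqrt(2)*x^3 - 3*sqrt(2)*x^2 + 6*x^2 - 18*x - 4*sqrt(2)*x - 24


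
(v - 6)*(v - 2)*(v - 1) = v^3 - 9*v^2 + 20*v - 12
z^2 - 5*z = z*(z - 5)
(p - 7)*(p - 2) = p^2 - 9*p + 14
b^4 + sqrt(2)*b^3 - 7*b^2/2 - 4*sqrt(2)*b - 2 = (b - 2)*(b + 2)*(b + sqrt(2)/2)^2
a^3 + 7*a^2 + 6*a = a*(a + 1)*(a + 6)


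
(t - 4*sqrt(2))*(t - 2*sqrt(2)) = t^2 - 6*sqrt(2)*t + 16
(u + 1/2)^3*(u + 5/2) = u^4 + 4*u^3 + 9*u^2/2 + 2*u + 5/16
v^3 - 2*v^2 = v^2*(v - 2)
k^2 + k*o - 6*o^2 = (k - 2*o)*(k + 3*o)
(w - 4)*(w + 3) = w^2 - w - 12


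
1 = 1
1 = 1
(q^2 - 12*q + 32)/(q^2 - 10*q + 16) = (q - 4)/(q - 2)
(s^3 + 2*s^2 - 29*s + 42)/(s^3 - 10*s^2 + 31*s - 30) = (s + 7)/(s - 5)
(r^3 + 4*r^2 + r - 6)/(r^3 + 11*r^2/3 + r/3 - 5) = 3*(r + 2)/(3*r + 5)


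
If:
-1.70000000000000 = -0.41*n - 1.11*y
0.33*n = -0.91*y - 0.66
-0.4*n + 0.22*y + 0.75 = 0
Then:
No Solution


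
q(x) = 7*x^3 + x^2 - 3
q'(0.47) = 5.58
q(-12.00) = -11955.00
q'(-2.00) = 80.00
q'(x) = 21*x^2 + 2*x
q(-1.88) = -45.98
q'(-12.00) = 3000.00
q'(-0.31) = 1.40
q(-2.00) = -55.00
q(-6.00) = -1479.00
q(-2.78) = -145.67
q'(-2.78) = 156.74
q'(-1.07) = 21.90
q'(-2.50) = 126.25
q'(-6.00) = 744.00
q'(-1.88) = 70.46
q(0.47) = -2.05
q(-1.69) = -33.93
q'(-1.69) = 56.60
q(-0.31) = -3.11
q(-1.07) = -10.43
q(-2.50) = -106.12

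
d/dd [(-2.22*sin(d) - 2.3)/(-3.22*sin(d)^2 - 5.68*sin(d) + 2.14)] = (-14.812*sin(d) + 3.5742*cos(2*d) - 21.389)*cos(d)/(3.22*sin(d)^2 + 5.68*sin(d) - 2.14)^2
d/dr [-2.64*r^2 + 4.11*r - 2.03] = 4.11 - 5.28*r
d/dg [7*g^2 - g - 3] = 14*g - 1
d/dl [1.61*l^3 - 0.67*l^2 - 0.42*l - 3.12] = 4.83*l^2 - 1.34*l - 0.42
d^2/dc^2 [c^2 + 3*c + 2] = 2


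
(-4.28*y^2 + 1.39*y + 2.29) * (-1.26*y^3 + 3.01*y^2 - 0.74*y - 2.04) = 5.3928*y^5 - 14.6342*y^4 + 4.4657*y^3 + 14.5955*y^2 - 4.5302*y - 4.6716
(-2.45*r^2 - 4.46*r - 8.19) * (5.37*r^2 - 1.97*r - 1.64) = -13.1565*r^4 - 19.1237*r^3 - 31.1761*r^2 + 23.4487*r + 13.4316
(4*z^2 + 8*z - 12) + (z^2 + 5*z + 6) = 5*z^2 + 13*z - 6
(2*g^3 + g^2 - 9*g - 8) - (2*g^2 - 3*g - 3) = 2*g^3 - g^2 - 6*g - 5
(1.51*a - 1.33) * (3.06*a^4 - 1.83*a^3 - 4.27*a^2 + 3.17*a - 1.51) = 4.6206*a^5 - 6.8331*a^4 - 4.0138*a^3 + 10.4658*a^2 - 6.4962*a + 2.0083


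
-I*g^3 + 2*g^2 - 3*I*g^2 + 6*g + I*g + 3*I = (g + 3)*(g + I)*(-I*g + 1)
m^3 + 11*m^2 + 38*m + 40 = (m + 2)*(m + 4)*(m + 5)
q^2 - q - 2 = (q - 2)*(q + 1)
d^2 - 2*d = d*(d - 2)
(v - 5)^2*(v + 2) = v^3 - 8*v^2 + 5*v + 50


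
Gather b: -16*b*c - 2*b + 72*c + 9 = b*(-16*c - 2) + 72*c + 9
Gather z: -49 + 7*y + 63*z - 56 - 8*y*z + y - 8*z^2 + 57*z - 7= 8*y - 8*z^2 + z*(120 - 8*y) - 112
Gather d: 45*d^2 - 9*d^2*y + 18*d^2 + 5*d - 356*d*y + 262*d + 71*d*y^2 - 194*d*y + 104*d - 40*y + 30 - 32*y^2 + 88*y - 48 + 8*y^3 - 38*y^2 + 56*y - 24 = d^2*(63 - 9*y) + d*(71*y^2 - 550*y + 371) + 8*y^3 - 70*y^2 + 104*y - 42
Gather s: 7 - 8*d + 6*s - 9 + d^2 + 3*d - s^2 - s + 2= d^2 - 5*d - s^2 + 5*s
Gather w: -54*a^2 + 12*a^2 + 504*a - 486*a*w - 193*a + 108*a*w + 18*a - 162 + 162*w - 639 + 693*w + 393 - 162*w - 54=-42*a^2 + 329*a + w*(693 - 378*a) - 462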